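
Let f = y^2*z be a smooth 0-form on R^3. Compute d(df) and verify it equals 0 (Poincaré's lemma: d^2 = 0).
d(df) = 0

Step 1: df = sum_i (∂f/∂x_i) dx_i = (0) dx + (2*y*z) dy + (y^2) dz.
Step 2: Apply d again. Using the 1-form formula, the coefficient of dx ∧ dy in d(df) is ∂^2 f/∂x ∂y - ∂^2 f/∂y ∂x = (0) - (0) = 0 (equality of mixed partials for smooth f).
Similarly for dx ∧ dz and dy ∧ dz — all coefficients vanish. So d(df) = 0.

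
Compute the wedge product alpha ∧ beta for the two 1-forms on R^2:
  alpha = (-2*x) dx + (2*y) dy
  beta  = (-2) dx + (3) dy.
alpha ∧ beta = (-6*x + 4*y) dx ∧ dy

Distribute the wedge, using dx_i ∧ dx_j = -dx_j ∧ dx_i and dx_i ∧ dx_i = 0. For each pair (i, j) with i < j, the coefficient of dx_i ∧ dx_j in alpha ∧ beta is (alpha_i * beta_j - alpha_j * beta_i). Collecting: alpha ∧ beta = (-6*x + 4*y) dx ∧ dy.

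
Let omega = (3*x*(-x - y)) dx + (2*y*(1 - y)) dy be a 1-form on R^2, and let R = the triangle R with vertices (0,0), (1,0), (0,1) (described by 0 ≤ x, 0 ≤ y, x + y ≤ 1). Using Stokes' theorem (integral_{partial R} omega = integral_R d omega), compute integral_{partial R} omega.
integral_(partial R) omega = 1/2

Stokes: integral_partial_R omega = integral_R d omega with d omega = (∂Q/∂x - ∂P/∂y) dx ∧ dy.
  ∂Q/∂x = 0
  ∂P/∂y = -3*x
  integrand = ∂Q/∂x - ∂P/∂y = 3*x.
Integrating over R: integral_0^1 integral_0^{1-x} (3*x) dy dx = 1/2.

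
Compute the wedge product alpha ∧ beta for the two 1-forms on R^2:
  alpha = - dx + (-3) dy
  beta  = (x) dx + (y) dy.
alpha ∧ beta = (3*x - y) dx ∧ dy

Distribute the wedge, using dx_i ∧ dx_j = -dx_j ∧ dx_i and dx_i ∧ dx_i = 0. For each pair (i, j) with i < j, the coefficient of dx_i ∧ dx_j in alpha ∧ beta is (alpha_i * beta_j - alpha_j * beta_i). Collecting: alpha ∧ beta = (3*x - y) dx ∧ dy.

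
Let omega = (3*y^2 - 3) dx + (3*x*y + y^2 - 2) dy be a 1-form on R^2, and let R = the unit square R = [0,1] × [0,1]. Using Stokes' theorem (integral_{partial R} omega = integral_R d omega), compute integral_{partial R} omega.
integral_(partial R) omega = -3/2

Stokes: integral_partial_R omega = integral_R d omega with d omega = (∂Q/∂x - ∂P/∂y) dx ∧ dy.
  ∂Q/∂x = 3*y
  ∂P/∂y = 6*y
  integrand = ∂Q/∂x - ∂P/∂y = -3*y.
Integrating over R: integral_0^1 integral_0^1 (-3*y) dx dy = -3/2.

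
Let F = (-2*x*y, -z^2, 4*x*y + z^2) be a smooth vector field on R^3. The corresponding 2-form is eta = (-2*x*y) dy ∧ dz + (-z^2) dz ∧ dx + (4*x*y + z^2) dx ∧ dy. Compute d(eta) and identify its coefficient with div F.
d(eta) = (-2*y + 2*z) dx ∧ dy ∧ dz; div F = -2*y + 2*z

For a 2-form in R^3 of the form above, applying d gives a 3-form with coefficient ∂P/∂x + ∂Q/∂y + ∂R/∂z:
  ∂P/∂x = -2*y
  ∂Q/∂y = 0
  ∂R/∂z = 2*z
Sum = -2*y + 2*z, which is exactly div F.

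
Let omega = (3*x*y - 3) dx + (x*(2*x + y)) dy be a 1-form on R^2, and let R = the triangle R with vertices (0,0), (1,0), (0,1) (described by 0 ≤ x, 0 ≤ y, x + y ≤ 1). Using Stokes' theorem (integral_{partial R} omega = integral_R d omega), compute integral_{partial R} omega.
integral_(partial R) omega = 1/3

Stokes: integral_partial_R omega = integral_R d omega with d omega = (∂Q/∂x - ∂P/∂y) dx ∧ dy.
  ∂Q/∂x = 4*x + y
  ∂P/∂y = 3*x
  integrand = ∂Q/∂x - ∂P/∂y = x + y.
Integrating over R: integral_0^1 integral_0^{1-x} (x + y) dy dx = 1/3.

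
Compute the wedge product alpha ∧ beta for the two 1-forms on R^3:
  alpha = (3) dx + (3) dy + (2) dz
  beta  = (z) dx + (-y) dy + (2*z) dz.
alpha ∧ beta = (-3*y - 3*z) dx ∧ dy + (4*z) dx ∧ dz + (2*y + 6*z) dy ∧ dz

Distribute the wedge, using dx_i ∧ dx_j = -dx_j ∧ dx_i and dx_i ∧ dx_i = 0. For each pair (i, j) with i < j, the coefficient of dx_i ∧ dx_j in alpha ∧ beta is (alpha_i * beta_j - alpha_j * beta_i). Collecting: alpha ∧ beta = (-3*y - 3*z) dx ∧ dy + (4*z) dx ∧ dz + (2*y + 6*z) dy ∧ dz.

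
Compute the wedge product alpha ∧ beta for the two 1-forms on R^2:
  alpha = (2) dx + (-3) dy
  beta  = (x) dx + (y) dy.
alpha ∧ beta = (3*x + 2*y) dx ∧ dy

Distribute the wedge, using dx_i ∧ dx_j = -dx_j ∧ dx_i and dx_i ∧ dx_i = 0. For each pair (i, j) with i < j, the coefficient of dx_i ∧ dx_j in alpha ∧ beta is (alpha_i * beta_j - alpha_j * beta_i). Collecting: alpha ∧ beta = (3*x + 2*y) dx ∧ dy.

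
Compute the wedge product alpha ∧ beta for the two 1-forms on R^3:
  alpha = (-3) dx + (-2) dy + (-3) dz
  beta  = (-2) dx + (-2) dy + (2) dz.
alpha ∧ beta = (2) dx ∧ dy + (-12) dx ∧ dz + (-10) dy ∧ dz

Distribute the wedge, using dx_i ∧ dx_j = -dx_j ∧ dx_i and dx_i ∧ dx_i = 0. For each pair (i, j) with i < j, the coefficient of dx_i ∧ dx_j in alpha ∧ beta is (alpha_i * beta_j - alpha_j * beta_i). Collecting: alpha ∧ beta = (2) dx ∧ dy + (-12) dx ∧ dz + (-10) dy ∧ dz.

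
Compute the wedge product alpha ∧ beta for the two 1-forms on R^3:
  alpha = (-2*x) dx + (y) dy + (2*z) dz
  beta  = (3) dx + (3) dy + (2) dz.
alpha ∧ beta = (-6*x - 3*y) dx ∧ dy + (-4*x - 6*z) dx ∧ dz + (2*y - 6*z) dy ∧ dz

Distribute the wedge, using dx_i ∧ dx_j = -dx_j ∧ dx_i and dx_i ∧ dx_i = 0. For each pair (i, j) with i < j, the coefficient of dx_i ∧ dx_j in alpha ∧ beta is (alpha_i * beta_j - alpha_j * beta_i). Collecting: alpha ∧ beta = (-6*x - 3*y) dx ∧ dy + (-4*x - 6*z) dx ∧ dz + (2*y - 6*z) dy ∧ dz.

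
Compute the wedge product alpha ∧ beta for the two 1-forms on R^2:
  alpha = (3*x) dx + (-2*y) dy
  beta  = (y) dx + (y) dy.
alpha ∧ beta = (y*(3*x + 2*y)) dx ∧ dy

Distribute the wedge, using dx_i ∧ dx_j = -dx_j ∧ dx_i and dx_i ∧ dx_i = 0. For each pair (i, j) with i < j, the coefficient of dx_i ∧ dx_j in alpha ∧ beta is (alpha_i * beta_j - alpha_j * beta_i). Collecting: alpha ∧ beta = (y*(3*x + 2*y)) dx ∧ dy.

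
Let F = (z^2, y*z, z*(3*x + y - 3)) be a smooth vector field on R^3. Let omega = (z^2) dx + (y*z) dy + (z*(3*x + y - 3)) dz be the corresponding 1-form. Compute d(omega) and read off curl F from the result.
d(omega) = (-y + z) dy ∧ dz + (-z) dz ∧ dx + (0) dx ∧ dy; curl F = (-y + z, -z, 0)

d omega = sum_{i<j} (∂f_j/∂x_i - ∂f_i/∂x_j) dx_i ∧ dx_j. Under the identification (dy ∧ dz, dz ∧ dx, dx ∧ dy) ↔ (e_x, e_y, e_z), the coefficients are exactly the components of curl F. Compute:
  ∂R/∂y - ∂Q/∂z = (z) - (y) = -y + z
  ∂P/∂z - ∂R/∂x = (2*z) - (3*z) = -z
  ∂Q/∂x - ∂P/∂y = (0) - (0) = 0.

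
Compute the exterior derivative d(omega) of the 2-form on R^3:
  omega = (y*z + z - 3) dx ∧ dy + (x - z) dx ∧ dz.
d(omega) = (y + 1) dx ∧ dy ∧ dz

For a 2-form omega = sum_{i<j} g_{ij} dx_i ∧ dx_j, the exterior derivative is
  d(omega) = sum_{i<j} d(g_{ij}) ∧ dx_i ∧ dx_j = sum_{i<j, k} (∂g_{ij}/∂x_k) dx_k ∧ dx_i ∧ dx_j.
Expand each term, using dx_k ∧ dx_i ∧ dx_j = sgn(permutation) dx_{(a)} ∧ dx_{(b)} ∧ dx_{(c)} with (a < b < c) sorted:
  d(y*z + z - 3) includes (∂/∂z)(y*z + z - 3) dz = (y + 1) dz, which multiplied by dx ∧ dy gives (y + 1) dx ∧ dy ∧ dz
Collecting like 3-forms: d(omega) = (y + 1) dx ∧ dy ∧ dz.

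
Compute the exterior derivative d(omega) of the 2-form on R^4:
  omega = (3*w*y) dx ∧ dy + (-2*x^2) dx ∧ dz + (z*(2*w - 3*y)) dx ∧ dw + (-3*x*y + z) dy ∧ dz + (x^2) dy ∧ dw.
d(omega) = (2*x + 3*y + 3*z) dx ∧ dy ∧ dw + (-2*w + 3*y) dx ∧ dz ∧ dw + (-3*y) dx ∧ dy ∧ dz

For a 2-form omega = sum_{i<j} g_{ij} dx_i ∧ dx_j, the exterior derivative is
  d(omega) = sum_{i<j} d(g_{ij}) ∧ dx_i ∧ dx_j = sum_{i<j, k} (∂g_{ij}/∂x_k) dx_k ∧ dx_i ∧ dx_j.
Expand each term, using dx_k ∧ dx_i ∧ dx_j = sgn(permutation) dx_{(a)} ∧ dx_{(b)} ∧ dx_{(c)} with (a < b < c) sorted:
  d(3*w*y) includes (∂/∂w)(3*w*y) dw = (3*y) dw, which multiplied by dx ∧ dy gives (3*y) dx ∧ dy ∧ dw
  d(z*(2*w - 3*y)) includes (∂/∂y)(z*(2*w - 3*y)) dy = (-3*z) dy, which multiplied by dx ∧ dw gives (3*z) dx ∧ dy ∧ dw
  d(z*(2*w - 3*y)) includes (∂/∂z)(z*(2*w - 3*y)) dz = (2*w - 3*y) dz, which multiplied by dx ∧ dw gives (-2*w + 3*y) dx ∧ dz ∧ dw
  d(-3*x*y + z) includes (∂/∂x)(-3*x*y + z) dx = (-3*y) dx, which multiplied by dy ∧ dz gives (-3*y) dx ∧ dy ∧ dz
  d(x^2) includes (∂/∂x)(x^2) dx = (2*x) dx, which multiplied by dy ∧ dw gives (2*x) dx ∧ dy ∧ dw
Collecting like 3-forms: d(omega) = (2*x + 3*y + 3*z) dx ∧ dy ∧ dw + (-2*w + 3*y) dx ∧ dz ∧ dw + (-3*y) dx ∧ dy ∧ dz.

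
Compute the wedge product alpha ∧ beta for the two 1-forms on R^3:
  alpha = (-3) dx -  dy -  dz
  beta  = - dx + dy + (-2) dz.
alpha ∧ beta = (-4) dx ∧ dy + (5) dx ∧ dz + (3) dy ∧ dz

Distribute the wedge, using dx_i ∧ dx_j = -dx_j ∧ dx_i and dx_i ∧ dx_i = 0. For each pair (i, j) with i < j, the coefficient of dx_i ∧ dx_j in alpha ∧ beta is (alpha_i * beta_j - alpha_j * beta_i). Collecting: alpha ∧ beta = (-4) dx ∧ dy + (5) dx ∧ dz + (3) dy ∧ dz.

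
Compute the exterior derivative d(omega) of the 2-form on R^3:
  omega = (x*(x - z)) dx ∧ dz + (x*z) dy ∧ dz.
d(omega) = (z) dx ∧ dy ∧ dz

For a 2-form omega = sum_{i<j} g_{ij} dx_i ∧ dx_j, the exterior derivative is
  d(omega) = sum_{i<j} d(g_{ij}) ∧ dx_i ∧ dx_j = sum_{i<j, k} (∂g_{ij}/∂x_k) dx_k ∧ dx_i ∧ dx_j.
Expand each term, using dx_k ∧ dx_i ∧ dx_j = sgn(permutation) dx_{(a)} ∧ dx_{(b)} ∧ dx_{(c)} with (a < b < c) sorted:
  d(x*z) includes (∂/∂x)(x*z) dx = (z) dx, which multiplied by dy ∧ dz gives (z) dx ∧ dy ∧ dz
Collecting like 3-forms: d(omega) = (z) dx ∧ dy ∧ dz.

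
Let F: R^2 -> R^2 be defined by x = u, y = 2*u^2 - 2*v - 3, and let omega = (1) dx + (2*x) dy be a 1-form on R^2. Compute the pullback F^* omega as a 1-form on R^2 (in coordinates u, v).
F^* omega = (8*u^2 + 1) du + (-4*u) dv

Using F^*(f dg) = (f ∘ F) d(g ∘ F), substitute each coordinate x_i by F_i(u, v) in f_i, and replace dx_i by d F_i = (∂F_i/∂u) du + (∂F_i/∂v) dv.
  For the x component: f_1(F) = 1; d F_1 = (1) du + (0) dv
  For the y component: f_2(F) = 2*u; d F_2 = (4*u) du + (-2) dv
Combining and collecting du, dv coefficients:
  coeff of du: 8*u^2 + 1
  coeff of dv: -4*u
F^* omega = (8*u^2 + 1) du + (-4*u) dv.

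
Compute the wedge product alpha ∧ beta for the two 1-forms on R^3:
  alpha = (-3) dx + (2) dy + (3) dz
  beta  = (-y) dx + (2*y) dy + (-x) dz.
alpha ∧ beta = (-4*y) dx ∧ dy + (3*x + 3*y) dx ∧ dz + (-2*x - 6*y) dy ∧ dz

Distribute the wedge, using dx_i ∧ dx_j = -dx_j ∧ dx_i and dx_i ∧ dx_i = 0. For each pair (i, j) with i < j, the coefficient of dx_i ∧ dx_j in alpha ∧ beta is (alpha_i * beta_j - alpha_j * beta_i). Collecting: alpha ∧ beta = (-4*y) dx ∧ dy + (3*x + 3*y) dx ∧ dz + (-2*x - 6*y) dy ∧ dz.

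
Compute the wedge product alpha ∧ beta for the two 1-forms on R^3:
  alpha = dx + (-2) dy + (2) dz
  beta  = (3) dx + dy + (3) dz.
alpha ∧ beta = (7) dx ∧ dy + (-3) dx ∧ dz + (-8) dy ∧ dz

Distribute the wedge, using dx_i ∧ dx_j = -dx_j ∧ dx_i and dx_i ∧ dx_i = 0. For each pair (i, j) with i < j, the coefficient of dx_i ∧ dx_j in alpha ∧ beta is (alpha_i * beta_j - alpha_j * beta_i). Collecting: alpha ∧ beta = (7) dx ∧ dy + (-3) dx ∧ dz + (-8) dy ∧ dz.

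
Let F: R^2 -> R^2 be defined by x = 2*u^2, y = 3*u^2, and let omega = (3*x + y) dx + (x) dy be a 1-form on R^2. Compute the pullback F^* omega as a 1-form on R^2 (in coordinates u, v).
F^* omega = (48*u^3) du

Using F^*(f dg) = (f ∘ F) d(g ∘ F), substitute each coordinate x_i by F_i(u, v) in f_i, and replace dx_i by d F_i = (∂F_i/∂u) du + (∂F_i/∂v) dv.
  For the x component: f_1(F) = 9*u^2; d F_1 = (4*u) du + (0) dv
  For the y component: f_2(F) = 2*u^2; d F_2 = (6*u) du + (0) dv
Combining and collecting du, dv coefficients:
  coeff of du: 48*u^3
  coeff of dv: 0
F^* omega = (48*u^3) du.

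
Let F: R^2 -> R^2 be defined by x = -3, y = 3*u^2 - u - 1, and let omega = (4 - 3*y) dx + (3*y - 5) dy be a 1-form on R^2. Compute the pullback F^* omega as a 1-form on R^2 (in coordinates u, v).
F^* omega = (54*u^3 - 27*u^2 - 45*u + 8) du

Using F^*(f dg) = (f ∘ F) d(g ∘ F), substitute each coordinate x_i by F_i(u, v) in f_i, and replace dx_i by d F_i = (∂F_i/∂u) du + (∂F_i/∂v) dv.
  For the x component: f_1(F) = -9*u^2 + 3*u + 7; d F_1 = (0) du + (0) dv
  For the y component: f_2(F) = 9*u^2 - 3*u - 8; d F_2 = (6*u - 1) du + (0) dv
Combining and collecting du, dv coefficients:
  coeff of du: 54*u^3 - 27*u^2 - 45*u + 8
  coeff of dv: 0
F^* omega = (54*u^3 - 27*u^2 - 45*u + 8) du.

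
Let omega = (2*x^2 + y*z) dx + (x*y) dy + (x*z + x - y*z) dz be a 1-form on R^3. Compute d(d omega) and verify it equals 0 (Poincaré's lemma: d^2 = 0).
d(d omega) = 0

Step 1: d omega = sum_{i<j} (∂f_j/∂x_i - ∂f_i/∂x_j) dx_i ∧ dx_j:
  coeff of dx ∧ dy: y - z
  coeff of dx ∧ dz: -y + z + 1
  coeff of dy ∧ dz: -z
Step 2: Apply d again to each 2-form coefficient. The only possible 3-form in R^3 is dx ∧ dy ∧ dz, with coefficient
  ∂(coeff of dy∧dz)/∂x - ∂(coeff of dx∧dz)/∂y + ∂(coeff of dx∧dy)/∂z
  = ∂/∂x (-z) - ∂/∂y (-y + z + 1) + ∂/∂z (y - z).
Each of these terms simplifies to sums of mixed partials that cancel in pairs. The result is 0 (by equality of mixed partials for smooth functions — Schwarz / Clairaut).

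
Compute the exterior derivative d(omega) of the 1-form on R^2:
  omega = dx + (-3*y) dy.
d(omega) = 0

For a 1-form omega = sum_i f_i dx_i, the exterior derivative is
  d(omega) = sum_{i < j} (∂f_j/∂x_i - ∂f_i/∂x_j) dx_i ∧ dx_j.

Assembling: d(omega) = 0.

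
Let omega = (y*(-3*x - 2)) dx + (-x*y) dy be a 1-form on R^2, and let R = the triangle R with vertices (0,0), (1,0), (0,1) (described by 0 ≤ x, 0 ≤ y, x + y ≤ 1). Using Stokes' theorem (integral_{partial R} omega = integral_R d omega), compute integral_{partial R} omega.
integral_(partial R) omega = 4/3

Stokes: integral_partial_R omega = integral_R d omega with d omega = (∂Q/∂x - ∂P/∂y) dx ∧ dy.
  ∂Q/∂x = -y
  ∂P/∂y = -3*x - 2
  integrand = ∂Q/∂x - ∂P/∂y = 3*x - y + 2.
Integrating over R: integral_0^1 integral_0^{1-x} (3*x - y + 2) dy dx = 4/3.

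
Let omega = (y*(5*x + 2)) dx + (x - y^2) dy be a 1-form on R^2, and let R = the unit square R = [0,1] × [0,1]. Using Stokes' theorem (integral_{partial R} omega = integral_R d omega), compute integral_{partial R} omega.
integral_(partial R) omega = -7/2

Stokes: integral_partial_R omega = integral_R d omega with d omega = (∂Q/∂x - ∂P/∂y) dx ∧ dy.
  ∂Q/∂x = 1
  ∂P/∂y = 5*x + 2
  integrand = ∂Q/∂x - ∂P/∂y = -5*x - 1.
Integrating over R: integral_0^1 integral_0^1 (-5*x - 1) dx dy = -7/2.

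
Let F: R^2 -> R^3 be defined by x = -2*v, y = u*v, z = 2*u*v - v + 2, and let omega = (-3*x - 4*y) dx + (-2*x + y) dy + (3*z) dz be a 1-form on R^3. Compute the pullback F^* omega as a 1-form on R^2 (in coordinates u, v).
F^* omega = (v*(13*u*v - 2*v + 12)) du + (13*u^2*v + 12*u - 9*v - 6) dv

Using F^*(f dg) = (f ∘ F) d(g ∘ F), substitute each coordinate x_i by F_i(u, v) in f_i, and replace dx_i by d F_i = (∂F_i/∂u) du + (∂F_i/∂v) dv.
  For the x component: f_1(F) = 2*v*(3 - 2*u); d F_1 = (0) du + (-2) dv
  For the y component: f_2(F) = v*(u + 4); d F_2 = (v) du + (u) dv
  For the z component: f_3(F) = 6*u*v - 3*v + 6; d F_3 = (2*v) du + (2*u - 1) dv
Combining and collecting du, dv coefficients:
  coeff of du: v*(13*u*v - 2*v + 12)
  coeff of dv: 13*u^2*v + 12*u - 9*v - 6
F^* omega = (v*(13*u*v - 2*v + 12)) du + (13*u^2*v + 12*u - 9*v - 6) dv.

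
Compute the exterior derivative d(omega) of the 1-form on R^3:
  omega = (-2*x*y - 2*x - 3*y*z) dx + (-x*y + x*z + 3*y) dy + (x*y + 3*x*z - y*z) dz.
d(omega) = (2*x - y + 4*z) dx ∧ dy + (4*y + 3*z) dx ∧ dz + (-z) dy ∧ dz

For a 1-form omega = sum_i f_i dx_i, the exterior derivative is
  d(omega) = sum_{i < j} (∂f_j/∂x_i - ∂f_i/∂x_j) dx_i ∧ dx_j.
  coefficient of dx ∧ dy: ∂f_2/∂x - ∂f_1/∂y = ∂(-x*y + x*z + 3*y)/∂x - ∂(-2*x*y - 2*x - 3*y*z)/∂y = 2*x - y + 4*z
  coefficient of dx ∧ dz: ∂f_3/∂x - ∂f_1/∂z = ∂(x*y + 3*x*z - y*z)/∂x - ∂(-2*x*y - 2*x - 3*y*z)/∂z = 4*y + 3*z
  coefficient of dy ∧ dz: ∂f_3/∂y - ∂f_2/∂z = ∂(x*y + 3*x*z - y*z)/∂y - ∂(-x*y + x*z + 3*y)/∂z = -z
Assembling: d(omega) = (2*x - y + 4*z) dx ∧ dy + (4*y + 3*z) dx ∧ dz + (-z) dy ∧ dz.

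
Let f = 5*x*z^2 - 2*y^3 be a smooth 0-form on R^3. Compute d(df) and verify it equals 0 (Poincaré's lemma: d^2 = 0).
d(df) = 0

Step 1: df = sum_i (∂f/∂x_i) dx_i = (5*z^2) dx + (-6*y^2) dy + (10*x*z) dz.
Step 2: Apply d again. Using the 1-form formula, the coefficient of dx ∧ dy in d(df) is ∂^2 f/∂x ∂y - ∂^2 f/∂y ∂x = (0) - (0) = 0 (equality of mixed partials for smooth f).
Similarly for dx ∧ dz and dy ∧ dz — all coefficients vanish. So d(df) = 0.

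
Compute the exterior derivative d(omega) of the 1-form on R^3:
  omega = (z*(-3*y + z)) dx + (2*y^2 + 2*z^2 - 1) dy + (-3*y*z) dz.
d(omega) = (3*z) dx ∧ dy + (3*y - 2*z) dx ∧ dz + (-7*z) dy ∧ dz

For a 1-form omega = sum_i f_i dx_i, the exterior derivative is
  d(omega) = sum_{i < j} (∂f_j/∂x_i - ∂f_i/∂x_j) dx_i ∧ dx_j.
  coefficient of dx ∧ dy: ∂f_2/∂x - ∂f_1/∂y = ∂(2*y^2 + 2*z^2 - 1)/∂x - ∂(z*(-3*y + z))/∂y = 3*z
  coefficient of dx ∧ dz: ∂f_3/∂x - ∂f_1/∂z = ∂(-3*y*z)/∂x - ∂(z*(-3*y + z))/∂z = 3*y - 2*z
  coefficient of dy ∧ dz: ∂f_3/∂y - ∂f_2/∂z = ∂(-3*y*z)/∂y - ∂(2*y^2 + 2*z^2 - 1)/∂z = -7*z
Assembling: d(omega) = (3*z) dx ∧ dy + (3*y - 2*z) dx ∧ dz + (-7*z) dy ∧ dz.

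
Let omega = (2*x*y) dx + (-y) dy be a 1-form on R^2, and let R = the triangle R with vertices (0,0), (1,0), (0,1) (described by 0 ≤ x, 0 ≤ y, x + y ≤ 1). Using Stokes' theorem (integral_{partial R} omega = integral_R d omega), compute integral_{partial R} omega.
integral_(partial R) omega = -1/3

Stokes: integral_partial_R omega = integral_R d omega with d omega = (∂Q/∂x - ∂P/∂y) dx ∧ dy.
  ∂Q/∂x = 0
  ∂P/∂y = 2*x
  integrand = ∂Q/∂x - ∂P/∂y = -2*x.
Integrating over R: integral_0^1 integral_0^{1-x} (-2*x) dy dx = -1/3.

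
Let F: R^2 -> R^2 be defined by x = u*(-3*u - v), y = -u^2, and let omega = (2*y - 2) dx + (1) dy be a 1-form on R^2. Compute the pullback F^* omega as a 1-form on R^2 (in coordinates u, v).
F^* omega = (12*u^3 + 2*u^2*v + 10*u + 2*v) du + (2*u*(u^2 + 1)) dv

Using F^*(f dg) = (f ∘ F) d(g ∘ F), substitute each coordinate x_i by F_i(u, v) in f_i, and replace dx_i by d F_i = (∂F_i/∂u) du + (∂F_i/∂v) dv.
  For the x component: f_1(F) = -2*u^2 - 2; d F_1 = (-6*u - v) du + (-u) dv
  For the y component: f_2(F) = 1; d F_2 = (-2*u) du + (0) dv
Combining and collecting du, dv coefficients:
  coeff of du: 12*u^3 + 2*u^2*v + 10*u + 2*v
  coeff of dv: 2*u*(u^2 + 1)
F^* omega = (12*u^3 + 2*u^2*v + 10*u + 2*v) du + (2*u*(u^2 + 1)) dv.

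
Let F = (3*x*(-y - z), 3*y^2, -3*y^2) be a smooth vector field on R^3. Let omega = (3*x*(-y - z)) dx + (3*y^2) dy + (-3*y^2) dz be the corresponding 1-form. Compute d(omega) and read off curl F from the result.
d(omega) = (-6*y) dy ∧ dz + (-3*x) dz ∧ dx + (3*x) dx ∧ dy; curl F = (-6*y, -3*x, 3*x)

d omega = sum_{i<j} (∂f_j/∂x_i - ∂f_i/∂x_j) dx_i ∧ dx_j. Under the identification (dy ∧ dz, dz ∧ dx, dx ∧ dy) ↔ (e_x, e_y, e_z), the coefficients are exactly the components of curl F. Compute:
  ∂R/∂y - ∂Q/∂z = (-6*y) - (0) = -6*y
  ∂P/∂z - ∂R/∂x = (-3*x) - (0) = -3*x
  ∂Q/∂x - ∂P/∂y = (0) - (-3*x) = 3*x.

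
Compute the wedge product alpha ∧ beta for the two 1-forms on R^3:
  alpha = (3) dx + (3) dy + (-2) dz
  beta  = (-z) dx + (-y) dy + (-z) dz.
alpha ∧ beta = (-3*y + 3*z) dx ∧ dy + (-5*z) dx ∧ dz + (-2*y - 3*z) dy ∧ dz

Distribute the wedge, using dx_i ∧ dx_j = -dx_j ∧ dx_i and dx_i ∧ dx_i = 0. For each pair (i, j) with i < j, the coefficient of dx_i ∧ dx_j in alpha ∧ beta is (alpha_i * beta_j - alpha_j * beta_i). Collecting: alpha ∧ beta = (-3*y + 3*z) dx ∧ dy + (-5*z) dx ∧ dz + (-2*y - 3*z) dy ∧ dz.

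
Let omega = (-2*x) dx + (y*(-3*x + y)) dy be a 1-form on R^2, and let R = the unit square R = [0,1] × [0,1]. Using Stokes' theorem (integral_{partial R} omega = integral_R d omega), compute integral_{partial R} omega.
integral_(partial R) omega = -3/2

Stokes: integral_partial_R omega = integral_R d omega with d omega = (∂Q/∂x - ∂P/∂y) dx ∧ dy.
  ∂Q/∂x = -3*y
  ∂P/∂y = 0
  integrand = ∂Q/∂x - ∂P/∂y = -3*y.
Integrating over R: integral_0^1 integral_0^1 (-3*y) dx dy = -3/2.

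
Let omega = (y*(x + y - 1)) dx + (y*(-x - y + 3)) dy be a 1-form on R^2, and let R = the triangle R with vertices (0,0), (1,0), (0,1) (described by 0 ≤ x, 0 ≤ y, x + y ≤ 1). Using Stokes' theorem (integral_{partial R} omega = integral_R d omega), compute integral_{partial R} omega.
integral_(partial R) omega = -1/6

Stokes: integral_partial_R omega = integral_R d omega with d omega = (∂Q/∂x - ∂P/∂y) dx ∧ dy.
  ∂Q/∂x = -y
  ∂P/∂y = x + 2*y - 1
  integrand = ∂Q/∂x - ∂P/∂y = -x - 3*y + 1.
Integrating over R: integral_0^1 integral_0^{1-x} (-x - 3*y + 1) dy dx = -1/6.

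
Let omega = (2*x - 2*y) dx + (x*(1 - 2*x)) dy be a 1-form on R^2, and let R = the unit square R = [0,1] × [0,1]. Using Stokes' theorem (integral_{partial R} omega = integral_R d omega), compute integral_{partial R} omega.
integral_(partial R) omega = 1

Stokes: integral_partial_R omega = integral_R d omega with d omega = (∂Q/∂x - ∂P/∂y) dx ∧ dy.
  ∂Q/∂x = 1 - 4*x
  ∂P/∂y = -2
  integrand = ∂Q/∂x - ∂P/∂y = 3 - 4*x.
Integrating over R: integral_0^1 integral_0^1 (3 - 4*x) dx dy = 1.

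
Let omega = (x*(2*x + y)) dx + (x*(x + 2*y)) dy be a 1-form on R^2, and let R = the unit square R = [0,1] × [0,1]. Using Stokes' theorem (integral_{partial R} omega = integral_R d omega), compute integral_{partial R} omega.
integral_(partial R) omega = 3/2

Stokes: integral_partial_R omega = integral_R d omega with d omega = (∂Q/∂x - ∂P/∂y) dx ∧ dy.
  ∂Q/∂x = 2*x + 2*y
  ∂P/∂y = x
  integrand = ∂Q/∂x - ∂P/∂y = x + 2*y.
Integrating over R: integral_0^1 integral_0^1 (x + 2*y) dx dy = 3/2.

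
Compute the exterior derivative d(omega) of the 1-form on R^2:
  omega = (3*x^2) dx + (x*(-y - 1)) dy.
d(omega) = (-y - 1) dx ∧ dy

For a 1-form omega = sum_i f_i dx_i, the exterior derivative is
  d(omega) = sum_{i < j} (∂f_j/∂x_i - ∂f_i/∂x_j) dx_i ∧ dx_j.
  coefficient of dx ∧ dy: ∂f_2/∂x - ∂f_1/∂y = ∂(x*(-y - 1))/∂x - ∂(3*x^2)/∂y = -y - 1
Assembling: d(omega) = (-y - 1) dx ∧ dy.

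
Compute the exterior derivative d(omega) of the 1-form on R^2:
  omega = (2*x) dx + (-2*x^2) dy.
d(omega) = (-4*x) dx ∧ dy

For a 1-form omega = sum_i f_i dx_i, the exterior derivative is
  d(omega) = sum_{i < j} (∂f_j/∂x_i - ∂f_i/∂x_j) dx_i ∧ dx_j.
  coefficient of dx ∧ dy: ∂f_2/∂x - ∂f_1/∂y = ∂(-2*x^2)/∂x - ∂(2*x)/∂y = -4*x
Assembling: d(omega) = (-4*x) dx ∧ dy.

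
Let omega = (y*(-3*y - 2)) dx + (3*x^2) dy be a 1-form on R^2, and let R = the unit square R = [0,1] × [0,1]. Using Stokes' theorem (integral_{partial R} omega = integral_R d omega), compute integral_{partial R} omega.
integral_(partial R) omega = 8

Stokes: integral_partial_R omega = integral_R d omega with d omega = (∂Q/∂x - ∂P/∂y) dx ∧ dy.
  ∂Q/∂x = 6*x
  ∂P/∂y = -6*y - 2
  integrand = ∂Q/∂x - ∂P/∂y = 6*x + 6*y + 2.
Integrating over R: integral_0^1 integral_0^1 (6*x + 6*y + 2) dx dy = 8.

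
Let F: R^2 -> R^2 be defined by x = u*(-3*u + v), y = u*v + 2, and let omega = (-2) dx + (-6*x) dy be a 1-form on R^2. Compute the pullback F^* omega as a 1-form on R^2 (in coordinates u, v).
F^* omega = (18*u^2*v - 6*u*v^2 + 12*u - 2*v) du + (2*u*(9*u^2 - 3*u*v - 1)) dv

Using F^*(f dg) = (f ∘ F) d(g ∘ F), substitute each coordinate x_i by F_i(u, v) in f_i, and replace dx_i by d F_i = (∂F_i/∂u) du + (∂F_i/∂v) dv.
  For the x component: f_1(F) = -2; d F_1 = (-6*u + v) du + (u) dv
  For the y component: f_2(F) = 6*u*(3*u - v); d F_2 = (v) du + (u) dv
Combining and collecting du, dv coefficients:
  coeff of du: 18*u^2*v - 6*u*v^2 + 12*u - 2*v
  coeff of dv: 2*u*(9*u^2 - 3*u*v - 1)
F^* omega = (18*u^2*v - 6*u*v^2 + 12*u - 2*v) du + (2*u*(9*u^2 - 3*u*v - 1)) dv.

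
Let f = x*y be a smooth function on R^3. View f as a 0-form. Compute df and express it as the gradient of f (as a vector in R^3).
df = (y) dx + (x) dy + (0) dz; grad f = (y, x, 0)

For a 0-form f, d f = (∂f/∂x) dx + (∂f/∂y) dy + (∂f/∂z) dz. The components of the vector representation are exactly the entries of grad f in Cartesian coordinates:
  ∂f/∂x = y
  ∂f/∂y = x
  ∂f/∂z = 0.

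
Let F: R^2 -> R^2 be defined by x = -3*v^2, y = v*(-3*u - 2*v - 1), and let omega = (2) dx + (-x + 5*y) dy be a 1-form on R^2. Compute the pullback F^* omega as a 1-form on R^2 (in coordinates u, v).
F^* omega = (v^2*(45*u + 21*v + 15)) du + (v*(45*u^2 + 81*u*v + 30*u + 28*v^2 + 27*v - 7)) dv

Using F^*(f dg) = (f ∘ F) d(g ∘ F), substitute each coordinate x_i by F_i(u, v) in f_i, and replace dx_i by d F_i = (∂F_i/∂u) du + (∂F_i/∂v) dv.
  For the x component: f_1(F) = 2; d F_1 = (0) du + (-6*v) dv
  For the y component: f_2(F) = v*(-15*u - 7*v - 5); d F_2 = (-3*v) du + (-3*u - 4*v - 1) dv
Combining and collecting du, dv coefficients:
  coeff of du: v^2*(45*u + 21*v + 15)
  coeff of dv: v*(45*u^2 + 81*u*v + 30*u + 28*v^2 + 27*v - 7)
F^* omega = (v^2*(45*u + 21*v + 15)) du + (v*(45*u^2 + 81*u*v + 30*u + 28*v^2 + 27*v - 7)) dv.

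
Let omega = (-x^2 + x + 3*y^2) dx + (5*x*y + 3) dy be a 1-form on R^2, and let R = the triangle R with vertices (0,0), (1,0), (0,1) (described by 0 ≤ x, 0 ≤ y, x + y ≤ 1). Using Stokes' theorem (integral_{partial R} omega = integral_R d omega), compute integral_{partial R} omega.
integral_(partial R) omega = -1/6

Stokes: integral_partial_R omega = integral_R d omega with d omega = (∂Q/∂x - ∂P/∂y) dx ∧ dy.
  ∂Q/∂x = 5*y
  ∂P/∂y = 6*y
  integrand = ∂Q/∂x - ∂P/∂y = -y.
Integrating over R: integral_0^1 integral_0^{1-x} (-y) dy dx = -1/6.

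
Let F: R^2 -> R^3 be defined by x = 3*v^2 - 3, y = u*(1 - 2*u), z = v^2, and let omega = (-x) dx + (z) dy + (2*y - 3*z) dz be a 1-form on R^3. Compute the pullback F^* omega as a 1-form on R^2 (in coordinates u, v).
F^* omega = (v^2*(1 - 4*u)) du + (2*v*(-4*u^2 + 2*u - 12*v^2 + 9)) dv

Using F^*(f dg) = (f ∘ F) d(g ∘ F), substitute each coordinate x_i by F_i(u, v) in f_i, and replace dx_i by d F_i = (∂F_i/∂u) du + (∂F_i/∂v) dv.
  For the x component: f_1(F) = 3 - 3*v^2; d F_1 = (0) du + (6*v) dv
  For the y component: f_2(F) = v^2; d F_2 = (1 - 4*u) du + (0) dv
  For the z component: f_3(F) = -4*u^2 + 2*u - 3*v^2; d F_3 = (0) du + (2*v) dv
Combining and collecting du, dv coefficients:
  coeff of du: v^2*(1 - 4*u)
  coeff of dv: 2*v*(-4*u^2 + 2*u - 12*v^2 + 9)
F^* omega = (v^2*(1 - 4*u)) du + (2*v*(-4*u^2 + 2*u - 12*v^2 + 9)) dv.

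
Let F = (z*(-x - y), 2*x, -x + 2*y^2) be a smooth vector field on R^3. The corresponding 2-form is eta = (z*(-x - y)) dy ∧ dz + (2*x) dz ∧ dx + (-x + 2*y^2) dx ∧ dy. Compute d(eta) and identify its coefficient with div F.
d(eta) = (-z) dx ∧ dy ∧ dz; div F = -z

For a 2-form in R^3 of the form above, applying d gives a 3-form with coefficient ∂P/∂x + ∂Q/∂y + ∂R/∂z:
  ∂P/∂x = -z
  ∂Q/∂y = 0
  ∂R/∂z = 0
Sum = -z, which is exactly div F.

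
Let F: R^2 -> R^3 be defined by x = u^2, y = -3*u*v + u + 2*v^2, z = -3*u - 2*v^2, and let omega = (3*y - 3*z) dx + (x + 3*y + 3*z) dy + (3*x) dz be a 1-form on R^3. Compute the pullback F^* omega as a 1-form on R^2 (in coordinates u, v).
F^* omega = (u*(-21*u*v + 16*u + 51*v^2 + 9*v - 6)) du + (u*(-3*u^2 + 19*u*v + 18*u - 36*v^2 - 24*v)) dv

Using F^*(f dg) = (f ∘ F) d(g ∘ F), substitute each coordinate x_i by F_i(u, v) in f_i, and replace dx_i by d F_i = (∂F_i/∂u) du + (∂F_i/∂v) dv.
  For the x component: f_1(F) = -9*u*v + 12*u + 12*v^2; d F_1 = (2*u) du + (0) dv
  For the y component: f_2(F) = u*(u - 9*v - 6); d F_2 = (1 - 3*v) du + (-3*u + 4*v) dv
  For the z component: f_3(F) = 3*u^2; d F_3 = (-3) du + (-4*v) dv
Combining and collecting du, dv coefficients:
  coeff of du: u*(-21*u*v + 16*u + 51*v^2 + 9*v - 6)
  coeff of dv: u*(-3*u^2 + 19*u*v + 18*u - 36*v^2 - 24*v)
F^* omega = (u*(-21*u*v + 16*u + 51*v^2 + 9*v - 6)) du + (u*(-3*u^2 + 19*u*v + 18*u - 36*v^2 - 24*v)) dv.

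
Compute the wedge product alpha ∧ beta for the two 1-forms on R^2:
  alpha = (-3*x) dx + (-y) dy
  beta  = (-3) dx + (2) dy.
alpha ∧ beta = (-6*x - 3*y) dx ∧ dy

Distribute the wedge, using dx_i ∧ dx_j = -dx_j ∧ dx_i and dx_i ∧ dx_i = 0. For each pair (i, j) with i < j, the coefficient of dx_i ∧ dx_j in alpha ∧ beta is (alpha_i * beta_j - alpha_j * beta_i). Collecting: alpha ∧ beta = (-6*x - 3*y) dx ∧ dy.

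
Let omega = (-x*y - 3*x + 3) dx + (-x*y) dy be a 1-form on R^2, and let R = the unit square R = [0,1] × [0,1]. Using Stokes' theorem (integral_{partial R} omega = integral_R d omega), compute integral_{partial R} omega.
integral_(partial R) omega = 0

Stokes: integral_partial_R omega = integral_R d omega with d omega = (∂Q/∂x - ∂P/∂y) dx ∧ dy.
  ∂Q/∂x = -y
  ∂P/∂y = -x
  integrand = ∂Q/∂x - ∂P/∂y = x - y.
Integrating over R: integral_0^1 integral_0^1 (x - y) dx dy = 0.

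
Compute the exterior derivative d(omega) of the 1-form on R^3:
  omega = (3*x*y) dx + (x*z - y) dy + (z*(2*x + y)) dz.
d(omega) = (-3*x + z) dx ∧ dy + (2*z) dx ∧ dz + (-x + z) dy ∧ dz

For a 1-form omega = sum_i f_i dx_i, the exterior derivative is
  d(omega) = sum_{i < j} (∂f_j/∂x_i - ∂f_i/∂x_j) dx_i ∧ dx_j.
  coefficient of dx ∧ dy: ∂f_2/∂x - ∂f_1/∂y = ∂(x*z - y)/∂x - ∂(3*x*y)/∂y = -3*x + z
  coefficient of dx ∧ dz: ∂f_3/∂x - ∂f_1/∂z = ∂(z*(2*x + y))/∂x - ∂(3*x*y)/∂z = 2*z
  coefficient of dy ∧ dz: ∂f_3/∂y - ∂f_2/∂z = ∂(z*(2*x + y))/∂y - ∂(x*z - y)/∂z = -x + z
Assembling: d(omega) = (-3*x + z) dx ∧ dy + (2*z) dx ∧ dz + (-x + z) dy ∧ dz.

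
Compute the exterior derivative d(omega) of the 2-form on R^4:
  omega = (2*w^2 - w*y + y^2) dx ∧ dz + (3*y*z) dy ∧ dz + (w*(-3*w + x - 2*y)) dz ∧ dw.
d(omega) = (w - 2*y) dx ∧ dy ∧ dz + (5*w - y) dx ∧ dz ∧ dw + (-2*w) dy ∧ dz ∧ dw

For a 2-form omega = sum_{i<j} g_{ij} dx_i ∧ dx_j, the exterior derivative is
  d(omega) = sum_{i<j} d(g_{ij}) ∧ dx_i ∧ dx_j = sum_{i<j, k} (∂g_{ij}/∂x_k) dx_k ∧ dx_i ∧ dx_j.
Expand each term, using dx_k ∧ dx_i ∧ dx_j = sgn(permutation) dx_{(a)} ∧ dx_{(b)} ∧ dx_{(c)} with (a < b < c) sorted:
  d(2*w^2 - w*y + y^2) includes (∂/∂y)(2*w^2 - w*y + y^2) dy = (-w + 2*y) dy, which multiplied by dx ∧ dz gives (w - 2*y) dx ∧ dy ∧ dz
  d(2*w^2 - w*y + y^2) includes (∂/∂w)(2*w^2 - w*y + y^2) dw = (4*w - y) dw, which multiplied by dx ∧ dz gives (4*w - y) dx ∧ dz ∧ dw
  d(w*(-3*w + x - 2*y)) includes (∂/∂x)(w*(-3*w + x - 2*y)) dx = (w) dx, which multiplied by dz ∧ dw gives (w) dx ∧ dz ∧ dw
  d(w*(-3*w + x - 2*y)) includes (∂/∂y)(w*(-3*w + x - 2*y)) dy = (-2*w) dy, which multiplied by dz ∧ dw gives (-2*w) dy ∧ dz ∧ dw
Collecting like 3-forms: d(omega) = (w - 2*y) dx ∧ dy ∧ dz + (5*w - y) dx ∧ dz ∧ dw + (-2*w) dy ∧ dz ∧ dw.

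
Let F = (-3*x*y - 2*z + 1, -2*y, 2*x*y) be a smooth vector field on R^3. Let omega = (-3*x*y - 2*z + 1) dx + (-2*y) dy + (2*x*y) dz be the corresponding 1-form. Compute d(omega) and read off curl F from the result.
d(omega) = (2*x) dy ∧ dz + (-2*y - 2) dz ∧ dx + (3*x) dx ∧ dy; curl F = (2*x, -2*y - 2, 3*x)

d omega = sum_{i<j} (∂f_j/∂x_i - ∂f_i/∂x_j) dx_i ∧ dx_j. Under the identification (dy ∧ dz, dz ∧ dx, dx ∧ dy) ↔ (e_x, e_y, e_z), the coefficients are exactly the components of curl F. Compute:
  ∂R/∂y - ∂Q/∂z = (2*x) - (0) = 2*x
  ∂P/∂z - ∂R/∂x = (-2) - (2*y) = -2*y - 2
  ∂Q/∂x - ∂P/∂y = (0) - (-3*x) = 3*x.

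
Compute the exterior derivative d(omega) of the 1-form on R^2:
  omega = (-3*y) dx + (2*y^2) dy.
d(omega) = (3) dx ∧ dy

For a 1-form omega = sum_i f_i dx_i, the exterior derivative is
  d(omega) = sum_{i < j} (∂f_j/∂x_i - ∂f_i/∂x_j) dx_i ∧ dx_j.
  coefficient of dx ∧ dy: ∂f_2/∂x - ∂f_1/∂y = ∂(2*y^2)/∂x - ∂(-3*y)/∂y = 3
Assembling: d(omega) = (3) dx ∧ dy.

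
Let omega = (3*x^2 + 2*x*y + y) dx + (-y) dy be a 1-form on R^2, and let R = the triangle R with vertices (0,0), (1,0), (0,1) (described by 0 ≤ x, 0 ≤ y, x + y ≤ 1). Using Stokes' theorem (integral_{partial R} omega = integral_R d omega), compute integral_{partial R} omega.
integral_(partial R) omega = -5/6

Stokes: integral_partial_R omega = integral_R d omega with d omega = (∂Q/∂x - ∂P/∂y) dx ∧ dy.
  ∂Q/∂x = 0
  ∂P/∂y = 2*x + 1
  integrand = ∂Q/∂x - ∂P/∂y = -2*x - 1.
Integrating over R: integral_0^1 integral_0^{1-x} (-2*x - 1) dy dx = -5/6.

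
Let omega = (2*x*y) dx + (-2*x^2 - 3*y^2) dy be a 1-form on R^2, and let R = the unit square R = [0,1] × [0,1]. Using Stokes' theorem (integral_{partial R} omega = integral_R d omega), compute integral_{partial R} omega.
integral_(partial R) omega = -3

Stokes: integral_partial_R omega = integral_R d omega with d omega = (∂Q/∂x - ∂P/∂y) dx ∧ dy.
  ∂Q/∂x = -4*x
  ∂P/∂y = 2*x
  integrand = ∂Q/∂x - ∂P/∂y = -6*x.
Integrating over R: integral_0^1 integral_0^1 (-6*x) dx dy = -3.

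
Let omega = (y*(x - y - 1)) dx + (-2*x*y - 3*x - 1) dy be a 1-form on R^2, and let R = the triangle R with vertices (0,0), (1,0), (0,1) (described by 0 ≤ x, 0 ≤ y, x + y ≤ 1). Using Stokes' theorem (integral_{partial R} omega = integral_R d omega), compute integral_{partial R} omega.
integral_(partial R) omega = -7/6

Stokes: integral_partial_R omega = integral_R d omega with d omega = (∂Q/∂x - ∂P/∂y) dx ∧ dy.
  ∂Q/∂x = -2*y - 3
  ∂P/∂y = x - 2*y - 1
  integrand = ∂Q/∂x - ∂P/∂y = -x - 2.
Integrating over R: integral_0^1 integral_0^{1-x} (-x - 2) dy dx = -7/6.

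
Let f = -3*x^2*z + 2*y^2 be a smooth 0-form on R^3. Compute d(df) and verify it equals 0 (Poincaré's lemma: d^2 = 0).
d(df) = 0

Step 1: df = sum_i (∂f/∂x_i) dx_i = (-6*x*z) dx + (4*y) dy + (-3*x^2) dz.
Step 2: Apply d again. Using the 1-form formula, the coefficient of dx ∧ dy in d(df) is ∂^2 f/∂x ∂y - ∂^2 f/∂y ∂x = (0) - (0) = 0 (equality of mixed partials for smooth f).
Similarly for dx ∧ dz and dy ∧ dz — all coefficients vanish. So d(df) = 0.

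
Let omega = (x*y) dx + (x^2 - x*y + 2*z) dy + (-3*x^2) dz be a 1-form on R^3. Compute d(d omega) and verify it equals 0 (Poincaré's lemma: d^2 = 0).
d(d omega) = 0

Step 1: d omega = sum_{i<j} (∂f_j/∂x_i - ∂f_i/∂x_j) dx_i ∧ dx_j:
  coeff of dx ∧ dy: x - y
  coeff of dx ∧ dz: -6*x
  coeff of dy ∧ dz: -2
Step 2: Apply d again to each 2-form coefficient. The only possible 3-form in R^3 is dx ∧ dy ∧ dz, with coefficient
  ∂(coeff of dy∧dz)/∂x - ∂(coeff of dx∧dz)/∂y + ∂(coeff of dx∧dy)/∂z
  = ∂/∂x (-2) - ∂/∂y (-6*x) + ∂/∂z (x - y).
Each of these terms simplifies to sums of mixed partials that cancel in pairs. The result is 0 (by equality of mixed partials for smooth functions — Schwarz / Clairaut).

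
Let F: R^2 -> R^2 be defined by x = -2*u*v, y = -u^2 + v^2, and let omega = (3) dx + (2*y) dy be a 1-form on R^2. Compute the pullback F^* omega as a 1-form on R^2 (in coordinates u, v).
F^* omega = (4*u^3 - 4*u*v^2 - 6*v) du + (-4*u^2*v - 6*u + 4*v^3) dv

Using F^*(f dg) = (f ∘ F) d(g ∘ F), substitute each coordinate x_i by F_i(u, v) in f_i, and replace dx_i by d F_i = (∂F_i/∂u) du + (∂F_i/∂v) dv.
  For the x component: f_1(F) = 3; d F_1 = (-2*v) du + (-2*u) dv
  For the y component: f_2(F) = -2*u^2 + 2*v^2; d F_2 = (-2*u) du + (2*v) dv
Combining and collecting du, dv coefficients:
  coeff of du: 4*u^3 - 4*u*v^2 - 6*v
  coeff of dv: -4*u^2*v - 6*u + 4*v^3
F^* omega = (4*u^3 - 4*u*v^2 - 6*v) du + (-4*u^2*v - 6*u + 4*v^3) dv.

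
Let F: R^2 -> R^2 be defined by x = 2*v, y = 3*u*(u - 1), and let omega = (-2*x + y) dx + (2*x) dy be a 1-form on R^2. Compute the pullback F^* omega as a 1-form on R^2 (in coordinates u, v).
F^* omega = (12*v*(2*u - 1)) du + (6*u^2 - 6*u - 8*v) dv

Using F^*(f dg) = (f ∘ F) d(g ∘ F), substitute each coordinate x_i by F_i(u, v) in f_i, and replace dx_i by d F_i = (∂F_i/∂u) du + (∂F_i/∂v) dv.
  For the x component: f_1(F) = 3*u^2 - 3*u - 4*v; d F_1 = (0) du + (2) dv
  For the y component: f_2(F) = 4*v; d F_2 = (6*u - 3) du + (0) dv
Combining and collecting du, dv coefficients:
  coeff of du: 12*v*(2*u - 1)
  coeff of dv: 6*u^2 - 6*u - 8*v
F^* omega = (12*v*(2*u - 1)) du + (6*u^2 - 6*u - 8*v) dv.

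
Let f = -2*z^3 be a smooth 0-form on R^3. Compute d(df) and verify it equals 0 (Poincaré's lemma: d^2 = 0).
d(df) = 0

Step 1: df = sum_i (∂f/∂x_i) dx_i = (0) dx + (0) dy + (-6*z^2) dz.
Step 2: Apply d again. Using the 1-form formula, the coefficient of dx ∧ dy in d(df) is ∂^2 f/∂x ∂y - ∂^2 f/∂y ∂x = (0) - (0) = 0 (equality of mixed partials for smooth f).
Similarly for dx ∧ dz and dy ∧ dz — all coefficients vanish. So d(df) = 0.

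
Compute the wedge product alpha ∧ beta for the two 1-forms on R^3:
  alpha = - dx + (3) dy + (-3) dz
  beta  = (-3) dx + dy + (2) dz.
alpha ∧ beta = (8) dx ∧ dy + (-11) dx ∧ dz + (9) dy ∧ dz

Distribute the wedge, using dx_i ∧ dx_j = -dx_j ∧ dx_i and dx_i ∧ dx_i = 0. For each pair (i, j) with i < j, the coefficient of dx_i ∧ dx_j in alpha ∧ beta is (alpha_i * beta_j - alpha_j * beta_i). Collecting: alpha ∧ beta = (8) dx ∧ dy + (-11) dx ∧ dz + (9) dy ∧ dz.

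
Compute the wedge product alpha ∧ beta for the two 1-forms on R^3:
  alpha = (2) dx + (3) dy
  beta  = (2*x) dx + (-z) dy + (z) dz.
alpha ∧ beta = (-6*x - 2*z) dx ∧ dy + (2*z) dx ∧ dz + (3*z) dy ∧ dz

Distribute the wedge, using dx_i ∧ dx_j = -dx_j ∧ dx_i and dx_i ∧ dx_i = 0. For each pair (i, j) with i < j, the coefficient of dx_i ∧ dx_j in alpha ∧ beta is (alpha_i * beta_j - alpha_j * beta_i). Collecting: alpha ∧ beta = (-6*x - 2*z) dx ∧ dy + (2*z) dx ∧ dz + (3*z) dy ∧ dz.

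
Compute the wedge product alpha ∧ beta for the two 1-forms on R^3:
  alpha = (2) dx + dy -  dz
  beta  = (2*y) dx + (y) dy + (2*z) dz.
alpha ∧ beta = (2*y + 4*z) dx ∧ dz + (y + 2*z) dy ∧ dz

Distribute the wedge, using dx_i ∧ dx_j = -dx_j ∧ dx_i and dx_i ∧ dx_i = 0. For each pair (i, j) with i < j, the coefficient of dx_i ∧ dx_j in alpha ∧ beta is (alpha_i * beta_j - alpha_j * beta_i). Collecting: alpha ∧ beta = (2*y + 4*z) dx ∧ dz + (y + 2*z) dy ∧ dz.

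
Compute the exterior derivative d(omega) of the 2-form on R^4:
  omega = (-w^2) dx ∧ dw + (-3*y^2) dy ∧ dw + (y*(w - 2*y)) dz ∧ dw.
d(omega) = (w - 4*y) dy ∧ dz ∧ dw

For a 2-form omega = sum_{i<j} g_{ij} dx_i ∧ dx_j, the exterior derivative is
  d(omega) = sum_{i<j} d(g_{ij}) ∧ dx_i ∧ dx_j = sum_{i<j, k} (∂g_{ij}/∂x_k) dx_k ∧ dx_i ∧ dx_j.
Expand each term, using dx_k ∧ dx_i ∧ dx_j = sgn(permutation) dx_{(a)} ∧ dx_{(b)} ∧ dx_{(c)} with (a < b < c) sorted:
  d(y*(w - 2*y)) includes (∂/∂y)(y*(w - 2*y)) dy = (w - 4*y) dy, which multiplied by dz ∧ dw gives (w - 4*y) dy ∧ dz ∧ dw
Collecting like 3-forms: d(omega) = (w - 4*y) dy ∧ dz ∧ dw.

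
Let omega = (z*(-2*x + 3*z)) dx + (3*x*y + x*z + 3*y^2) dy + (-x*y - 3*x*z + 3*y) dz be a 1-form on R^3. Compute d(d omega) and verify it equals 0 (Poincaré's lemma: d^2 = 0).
d(d omega) = 0

Step 1: d omega = sum_{i<j} (∂f_j/∂x_i - ∂f_i/∂x_j) dx_i ∧ dx_j:
  coeff of dx ∧ dy: 3*y + z
  coeff of dx ∧ dz: 2*x - y - 9*z
  coeff of dy ∧ dz: 3 - 2*x
Step 2: Apply d again to each 2-form coefficient. The only possible 3-form in R^3 is dx ∧ dy ∧ dz, with coefficient
  ∂(coeff of dy∧dz)/∂x - ∂(coeff of dx∧dz)/∂y + ∂(coeff of dx∧dy)/∂z
  = ∂/∂x (3 - 2*x) - ∂/∂y (2*x - y - 9*z) + ∂/∂z (3*y + z).
Each of these terms simplifies to sums of mixed partials that cancel in pairs. The result is 0 (by equality of mixed partials for smooth functions — Schwarz / Clairaut).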